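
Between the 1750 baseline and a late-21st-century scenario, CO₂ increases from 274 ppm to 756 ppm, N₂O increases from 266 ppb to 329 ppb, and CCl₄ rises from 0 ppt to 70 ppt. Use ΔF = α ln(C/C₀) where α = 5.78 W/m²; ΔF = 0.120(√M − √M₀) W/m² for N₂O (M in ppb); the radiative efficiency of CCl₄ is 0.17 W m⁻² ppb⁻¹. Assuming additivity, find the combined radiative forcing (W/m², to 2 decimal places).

CO₂: 5.78 × ln(756/274) = 5.78 × ln(2.75912) = 5.78 × 1.01491 = 5.8662 W/m².
N₂O: 0.120 × (√329 − √266) = 0.120 × (18.1384 − 16.3095) = 0.120 × 1.8289 = 0.2195 W/m².
CCl₄: Δ = 70 − 0 = 70 ppt = 0.070 ppb; ΔF = 0.17 × 0.070 = 0.0119 W/m².
Total ΔF = 5.8662 + 0.2195 + 0.0119 = 6.0976 W/m².

ΔF = 6.10 W/m²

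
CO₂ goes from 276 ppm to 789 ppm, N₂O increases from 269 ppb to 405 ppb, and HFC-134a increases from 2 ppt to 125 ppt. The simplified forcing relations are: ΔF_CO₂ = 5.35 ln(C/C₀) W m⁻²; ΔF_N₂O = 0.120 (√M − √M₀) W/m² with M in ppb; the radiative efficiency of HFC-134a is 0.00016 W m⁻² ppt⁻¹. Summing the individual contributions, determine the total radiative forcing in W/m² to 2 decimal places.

ΔF = 6.09 W/m²

CO₂: 5.35 × ln(789/276) = 5.35 × ln(2.85870) = 5.35 × 1.05037 = 5.6195 W/m².
N₂O: 0.120 × (√405 − √269) = 0.120 × (20.1246 − 16.4012) = 0.120 × 3.7234 = 0.4468 W/m².
HFC-134a: ΔF = 0.00016 × (125 − 2) = 0.00016 × 123 = 0.0197 W/m².
Total ΔF = 5.6195 + 0.4468 + 0.0197 = 6.0860 W/m².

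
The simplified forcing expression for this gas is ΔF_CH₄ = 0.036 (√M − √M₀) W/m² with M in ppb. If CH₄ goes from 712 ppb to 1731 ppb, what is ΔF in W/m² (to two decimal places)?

CH₄: 0.036 × (√1731 − √712) = 0.036 × (41.6053 − 26.6833) = 0.036 × 14.9220 = 0.5372 W/m².

ΔF = 0.54 W/m²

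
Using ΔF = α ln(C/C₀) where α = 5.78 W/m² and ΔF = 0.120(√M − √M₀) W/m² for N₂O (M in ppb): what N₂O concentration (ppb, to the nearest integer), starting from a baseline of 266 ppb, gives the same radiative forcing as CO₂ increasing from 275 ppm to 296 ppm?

M ≈ 394 ppb

CO₂ forcing: 5.78 × ln(296/275) = 5.78 × 0.073588 = 0.42534 W/m².
Set 0.120(√M − √266) = 0.42534: √M = 0.42534/0.120 + √266 = 3.5445 + 16.3095 = 19.8540.
M = (19.8540)² = 394.18 ppb.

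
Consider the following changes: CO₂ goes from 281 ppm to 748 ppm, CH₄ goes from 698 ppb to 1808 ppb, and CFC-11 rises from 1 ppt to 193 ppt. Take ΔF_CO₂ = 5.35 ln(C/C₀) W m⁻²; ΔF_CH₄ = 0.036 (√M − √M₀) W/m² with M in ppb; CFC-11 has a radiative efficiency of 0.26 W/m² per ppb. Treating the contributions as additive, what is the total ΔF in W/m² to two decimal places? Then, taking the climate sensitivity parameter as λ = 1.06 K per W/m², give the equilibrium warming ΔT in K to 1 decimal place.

ΔF = 5.87 W/m²; ΔT = 6.2 K

CO₂: 5.35 × ln(748/281) = 5.35 × ln(2.66192) = 5.35 × 0.97905 = 5.2379 W/m².
CH₄: 0.036 × (√1808 − √698) = 0.036 × (42.5206 − 26.4197) = 0.036 × 16.1009 = 0.5796 W/m².
CFC-11: Δ = 193 − 1 = 192 ppt = 0.192 ppb; ΔF = 0.26 × 0.192 = 0.0499 W/m².
Total ΔF = 5.2379 + 0.5796 + 0.0499 = 5.8674 W/m².
ΔT = λ ΔF = 1.06 × 5.87 = 6.2222 K.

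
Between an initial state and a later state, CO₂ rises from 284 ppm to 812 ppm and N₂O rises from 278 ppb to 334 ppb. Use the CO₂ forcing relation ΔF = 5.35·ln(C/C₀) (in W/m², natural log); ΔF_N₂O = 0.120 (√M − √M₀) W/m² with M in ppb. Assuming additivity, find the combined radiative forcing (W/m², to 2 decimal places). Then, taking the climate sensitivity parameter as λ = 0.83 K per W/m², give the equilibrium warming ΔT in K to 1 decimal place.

CO₂: 5.35 × ln(812/284) = 5.35 × ln(2.85915) = 5.35 × 1.05052 = 5.6203 W/m².
N₂O: 0.120 × (√334 − √278) = 0.120 × (18.2757 − 16.6733) = 0.120 × 1.6024 = 0.1923 W/m².
Total ΔF = 5.6203 + 0.1923 = 5.8126 W/m².
ΔT = λ ΔF = 0.83 × 5.81 = 4.8223 K.

ΔF = 5.81 W/m²; ΔT = 4.8 K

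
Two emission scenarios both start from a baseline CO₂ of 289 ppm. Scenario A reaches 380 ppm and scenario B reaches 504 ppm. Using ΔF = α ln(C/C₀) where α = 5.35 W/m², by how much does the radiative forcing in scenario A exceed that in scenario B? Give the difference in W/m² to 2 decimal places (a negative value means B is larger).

ΔF_A = 5.35 ln(380/289) = 5.35 × 0.27374 = 1.4645 W/m².
ΔF_B = 5.35 ln(504/289) = 5.35 × 0.55615 = 2.9754 W/m².
Difference: 1.4645 − 2.9754 = -1.5109 W/m².

ΔF_A − ΔF_B = -1.51 W/m²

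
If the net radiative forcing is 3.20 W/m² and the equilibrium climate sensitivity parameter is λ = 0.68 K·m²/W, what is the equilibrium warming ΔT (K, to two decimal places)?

ΔT = λ ΔF = 0.68 × 3.20 = 2.1760 K.

ΔT = 2.18 K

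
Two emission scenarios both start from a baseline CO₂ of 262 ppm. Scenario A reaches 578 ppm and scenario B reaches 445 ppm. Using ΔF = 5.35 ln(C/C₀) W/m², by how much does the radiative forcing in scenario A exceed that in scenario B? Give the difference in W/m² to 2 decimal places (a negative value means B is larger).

ΔF_A − ΔF_B = 1.40 W/m²

ΔF_A = 5.35 ln(578/262) = 5.35 × 0.79123 = 4.2331 W/m².
ΔF_B = 5.35 ln(445/262) = 5.35 × 0.52973 = 2.8341 W/m².
Difference: 4.2331 − 2.8341 = 1.3990 W/m².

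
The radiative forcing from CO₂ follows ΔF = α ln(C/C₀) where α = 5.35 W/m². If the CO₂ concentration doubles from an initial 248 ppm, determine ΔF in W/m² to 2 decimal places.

ΔF = 3.71 W/m²

Because the forcing depends only on the ratio C/C₀, the initial concentration does not enter.
ΔF = 5.35 × ln(2) = 5.35 × 0.69315 = 3.7084 W/m².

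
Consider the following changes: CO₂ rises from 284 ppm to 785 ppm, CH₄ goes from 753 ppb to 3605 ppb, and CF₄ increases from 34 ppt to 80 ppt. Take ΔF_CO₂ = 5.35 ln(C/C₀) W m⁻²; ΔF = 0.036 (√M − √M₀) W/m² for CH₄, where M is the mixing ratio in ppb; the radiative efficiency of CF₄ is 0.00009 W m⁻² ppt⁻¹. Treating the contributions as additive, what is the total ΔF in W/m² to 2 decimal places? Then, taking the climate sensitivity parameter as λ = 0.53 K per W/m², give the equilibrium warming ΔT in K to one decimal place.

CO₂: 5.35 × ln(785/284) = 5.35 × ln(2.76408) = 5.35 × 1.01671 = 5.4394 W/m².
CH₄: 0.036 × (√3605 − √753) = 0.036 × (60.0417 − 27.4408) = 0.036 × 32.6009 = 1.1736 W/m².
CF₄: ΔF = 0.00009 × (80 − 34) = 0.00009 × 46 = 0.0041 W/m².
Total ΔF = 5.4394 + 1.1736 + 0.0041 = 6.6171 W/m².
ΔT = λ ΔF = 0.53 × 6.62 = 3.5086 K.

ΔF = 6.62 W/m²; ΔT = 3.5 K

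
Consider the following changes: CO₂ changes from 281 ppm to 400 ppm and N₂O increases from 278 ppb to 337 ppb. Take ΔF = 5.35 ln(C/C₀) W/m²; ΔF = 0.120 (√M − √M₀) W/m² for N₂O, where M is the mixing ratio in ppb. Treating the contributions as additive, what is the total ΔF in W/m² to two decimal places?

ΔF = 2.09 W/m²

CO₂: 5.35 × ln(400/281) = 5.35 × ln(1.42349) = 5.35 × 0.35311 = 1.8891 W/m².
N₂O: 0.120 × (√337 − √278) = 0.120 × (18.3576 − 16.6733) = 0.120 × 1.6843 = 0.2021 W/m².
Total ΔF = 1.8891 + 0.2021 = 2.0912 W/m².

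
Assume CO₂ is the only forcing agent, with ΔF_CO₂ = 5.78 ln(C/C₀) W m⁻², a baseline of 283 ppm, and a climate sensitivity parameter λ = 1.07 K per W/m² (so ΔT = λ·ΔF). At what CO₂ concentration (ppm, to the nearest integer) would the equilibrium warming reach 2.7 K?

Required forcing: ΔF = ΔT/λ = 2.7/1.07 = 2.5234 W/m².
Then ln(C/283) = ΔF/5.78 = 2.5234/5.78 = 0.43657.
So C = 283 × e^0.43657 = 283 × 1.54739 = 437.91 ppm.

C ≈ 438 ppm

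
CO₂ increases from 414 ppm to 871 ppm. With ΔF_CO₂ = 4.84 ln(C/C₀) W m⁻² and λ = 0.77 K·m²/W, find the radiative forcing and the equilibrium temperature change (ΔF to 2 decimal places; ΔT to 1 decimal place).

CO₂: 4.84 × ln(871/414) = 4.84 × ln(2.10386) = 4.84 × 0.74377 = 3.5998 W/m².
ΔT = λ ΔF = 0.77 × 3.60 = 2.7720 K.

ΔF = 3.60 W/m²; ΔT = 2.8 K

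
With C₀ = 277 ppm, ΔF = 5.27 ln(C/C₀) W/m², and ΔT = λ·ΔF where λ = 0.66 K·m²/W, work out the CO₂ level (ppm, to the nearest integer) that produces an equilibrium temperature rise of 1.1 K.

C ≈ 380 ppm

Required forcing: ΔF = ΔT/λ = 1.1/0.66 = 1.6667 W/m².
Then ln(C/277) = ΔF/5.27 = 1.6667/5.27 = 0.31626.
So C = 277 × e^0.31626 = 277 × 1.37199 = 380.04 ppm.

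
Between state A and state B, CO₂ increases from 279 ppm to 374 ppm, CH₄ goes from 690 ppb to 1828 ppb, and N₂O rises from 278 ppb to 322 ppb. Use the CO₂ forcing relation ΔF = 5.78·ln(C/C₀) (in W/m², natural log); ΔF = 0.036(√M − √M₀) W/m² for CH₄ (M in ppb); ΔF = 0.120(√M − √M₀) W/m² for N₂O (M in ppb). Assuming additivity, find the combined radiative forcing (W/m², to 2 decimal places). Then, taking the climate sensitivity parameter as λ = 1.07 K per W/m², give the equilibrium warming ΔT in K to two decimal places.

CO₂: 5.78 × ln(374/279) = 5.78 × ln(1.34050) = 5.78 × 0.29304 = 1.6938 W/m².
CH₄: 0.036 × (√1828 − √690) = 0.036 × (42.7551 − 26.2679) = 0.036 × 16.4872 = 0.5935 W/m².
N₂O: 0.120 × (√322 − √278) = 0.120 × (17.9444 − 16.6733) = 0.120 × 1.2711 = 0.1525 W/m².
Total ΔF = 1.6938 + 0.5935 + 0.1525 = 2.4398 W/m².
ΔT = λ ΔF = 1.07 × 2.44 = 2.6108 K.

ΔF = 2.44 W/m²; ΔT = 2.61 K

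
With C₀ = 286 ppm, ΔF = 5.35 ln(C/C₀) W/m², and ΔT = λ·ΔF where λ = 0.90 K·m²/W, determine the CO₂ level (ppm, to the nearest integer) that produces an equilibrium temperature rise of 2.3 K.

Required forcing: ΔF = ΔT/λ = 2.3/0.90 = 2.5556 W/m².
Then ln(C/286) = ΔF/5.35 = 2.5556/5.35 = 0.47768.
So C = 286 × e^0.47768 = 286 × 1.61233 = 461.13 ppm.

C ≈ 461 ppm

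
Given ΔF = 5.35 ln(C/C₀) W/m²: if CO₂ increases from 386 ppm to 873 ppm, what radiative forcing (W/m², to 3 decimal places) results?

ΔF = 4.366 W/m²

CO₂: 5.35 × ln(873/386) = 5.35 × ln(2.26166) = 5.35 × 0.81610 = 4.3661 W/m².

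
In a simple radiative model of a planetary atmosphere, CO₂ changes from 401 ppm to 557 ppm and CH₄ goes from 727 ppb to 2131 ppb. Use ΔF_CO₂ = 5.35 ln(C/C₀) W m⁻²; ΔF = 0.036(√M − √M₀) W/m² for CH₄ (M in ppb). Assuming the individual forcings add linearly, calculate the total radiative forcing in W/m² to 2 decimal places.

CO₂: 5.35 × ln(557/401) = 5.35 × ln(1.38903) = 5.35 × 0.32861 = 1.7581 W/m².
CH₄: 0.036 × (√2131 − √727) = 0.036 × (46.1628 − 26.9629) = 0.036 × 19.1999 = 0.6912 W/m².
Total ΔF = 1.7581 + 0.6912 = 2.4493 W/m².

ΔF = 2.45 W/m²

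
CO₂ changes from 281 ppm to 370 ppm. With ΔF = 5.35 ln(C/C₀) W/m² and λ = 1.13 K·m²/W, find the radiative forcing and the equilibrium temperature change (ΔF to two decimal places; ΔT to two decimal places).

CO₂: 5.35 × ln(370/281) = 5.35 × ln(1.31673) = 5.35 × 0.27515 = 1.4721 W/m².
ΔT = λ ΔF = 1.13 × 1.47 = 1.6611 K.

ΔF = 1.47 W/m²; ΔT = 1.66 K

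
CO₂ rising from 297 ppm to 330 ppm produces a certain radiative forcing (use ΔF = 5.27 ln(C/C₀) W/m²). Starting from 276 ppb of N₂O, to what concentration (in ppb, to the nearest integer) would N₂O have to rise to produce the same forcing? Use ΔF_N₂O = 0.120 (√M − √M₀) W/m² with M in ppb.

CO₂ forcing: 5.27 × ln(330/297) = 5.27 × 0.105361 = 0.55525 W/m².
Set 0.120(√M − √276) = 0.55525: √M = 0.55525/0.120 + √276 = 4.6271 + 16.6132 = 21.2403.
M = (21.2403)² = 451.15 ppb.

M ≈ 451 ppb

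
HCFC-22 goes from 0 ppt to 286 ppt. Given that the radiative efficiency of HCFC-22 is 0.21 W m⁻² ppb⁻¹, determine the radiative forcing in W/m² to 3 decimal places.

HCFC-22: Δ = 286 − 0 = 286 ppt = 0.286 ppb; ΔF = 0.21 × 0.286 = 0.0601 W/m².

ΔF = 0.060 W/m²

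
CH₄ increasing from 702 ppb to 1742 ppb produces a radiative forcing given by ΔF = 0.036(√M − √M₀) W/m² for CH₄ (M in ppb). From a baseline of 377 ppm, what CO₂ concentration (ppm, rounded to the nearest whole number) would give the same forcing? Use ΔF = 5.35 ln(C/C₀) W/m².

CH₄ forcing: 0.036 × (√1742 − √702) = 0.036 × (41.7373 − 26.4953) = 0.036 × 15.2420 = 0.54871 W/m².
Set 5.35 ln(C/377) = 0.54871: ln(C/377) = 0.54871/5.35 = 0.10256, so C = 377 × e^0.10256 = 377 × 1.10800 = 417.72 ppm.

C ≈ 418 ppm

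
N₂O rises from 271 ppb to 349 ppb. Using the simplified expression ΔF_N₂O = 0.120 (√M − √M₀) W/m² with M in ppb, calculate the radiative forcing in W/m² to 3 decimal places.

ΔF = 0.266 W/m²

N₂O: 0.120 × (√349 − √271) = 0.120 × (18.6815 − 16.4621) = 0.120 × 2.2194 = 0.2663 W/m².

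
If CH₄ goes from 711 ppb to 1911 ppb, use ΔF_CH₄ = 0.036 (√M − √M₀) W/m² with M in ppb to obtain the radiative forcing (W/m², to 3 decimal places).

CH₄: 0.036 × (√1911 − √711) = 0.036 × (43.7150 − 26.6646) = 0.036 × 17.0504 = 0.6138 W/m².

ΔF = 0.614 W/m²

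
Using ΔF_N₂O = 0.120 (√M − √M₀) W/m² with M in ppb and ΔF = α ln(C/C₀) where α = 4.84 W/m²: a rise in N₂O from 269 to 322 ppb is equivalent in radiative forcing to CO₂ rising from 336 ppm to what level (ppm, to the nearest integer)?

N₂O forcing: 0.120 × (√322 − √269) = 0.120 × (17.9444 − 16.4012) = 0.120 × 1.5432 = 0.18518 W/m².
Set 4.84 ln(C/336) = 0.18518: ln(C/336) = 0.18518/4.84 = 0.03826, so C = 336 × e^0.03826 = 336 × 1.03900 = 349.10 ppm.

C ≈ 349 ppm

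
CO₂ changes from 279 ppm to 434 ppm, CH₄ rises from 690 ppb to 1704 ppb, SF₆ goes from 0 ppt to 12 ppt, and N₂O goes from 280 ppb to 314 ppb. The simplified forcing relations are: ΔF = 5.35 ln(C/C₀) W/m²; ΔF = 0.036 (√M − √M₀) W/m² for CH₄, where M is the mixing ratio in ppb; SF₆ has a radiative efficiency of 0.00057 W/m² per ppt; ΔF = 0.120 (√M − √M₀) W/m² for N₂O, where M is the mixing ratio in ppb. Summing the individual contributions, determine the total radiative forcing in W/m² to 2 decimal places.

CO₂: 5.35 × ln(434/279) = 5.35 × ln(1.55556) = 5.35 × 0.44184 = 2.3638 W/m².
CH₄: 0.036 × (√1704 − √690) = 0.036 × (41.2795 − 26.2679) = 0.036 × 15.0116 = 0.5404 W/m².
SF₆: ΔF = 0.00057 × (12 − 0) = 0.00057 × 12 = 0.0068 W/m².
N₂O: 0.120 × (√314 − √280) = 0.120 × (17.7200 − 16.7332) = 0.120 × 0.9868 = 0.1184 W/m².
Total ΔF = 2.3638 + 0.5404 + 0.0068 + 0.1184 = 3.0294 W/m².

ΔF = 3.03 W/m²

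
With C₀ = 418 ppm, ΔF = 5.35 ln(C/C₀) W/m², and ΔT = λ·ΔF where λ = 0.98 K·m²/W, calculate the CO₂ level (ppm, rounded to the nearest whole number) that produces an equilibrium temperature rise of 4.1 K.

C ≈ 914 ppm

Required forcing: ΔF = ΔT/λ = 4.1/0.98 = 4.1837 W/m².
Then ln(C/418) = ΔF/5.35 = 4.1837/5.35 = 0.78200.
So C = 418 × e^0.78200 = 418 × 2.18584 = 913.68 ppm.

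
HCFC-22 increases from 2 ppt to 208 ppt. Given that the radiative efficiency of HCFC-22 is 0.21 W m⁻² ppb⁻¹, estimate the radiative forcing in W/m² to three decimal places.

HCFC-22: Δ = 208 − 2 = 206 ppt = 0.206 ppb; ΔF = 0.21 × 0.206 = 0.0433 W/m².

ΔF = 0.043 W/m²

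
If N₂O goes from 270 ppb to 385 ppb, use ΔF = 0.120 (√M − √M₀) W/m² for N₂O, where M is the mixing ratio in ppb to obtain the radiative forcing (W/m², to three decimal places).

N₂O: 0.120 × (√385 − √270) = 0.120 × (19.6214 − 16.4317) = 0.120 × 3.1897 = 0.3828 W/m².

ΔF = 0.383 W/m²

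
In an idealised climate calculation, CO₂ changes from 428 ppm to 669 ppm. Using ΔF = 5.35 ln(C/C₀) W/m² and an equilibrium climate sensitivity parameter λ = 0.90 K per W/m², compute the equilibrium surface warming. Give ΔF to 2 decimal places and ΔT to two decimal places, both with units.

ΔF = 2.39 W/m²; ΔT = 2.15 K

CO₂: 5.35 × ln(669/428) = 5.35 × ln(1.56308) = 5.35 × 0.44666 = 2.3896 W/m².
ΔT = λ ΔF = 0.90 × 2.39 = 2.1510 K.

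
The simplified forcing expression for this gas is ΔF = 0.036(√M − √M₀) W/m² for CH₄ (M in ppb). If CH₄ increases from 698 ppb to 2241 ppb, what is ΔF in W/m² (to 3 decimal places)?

CH₄: 0.036 × (√2241 − √698) = 0.036 × (47.3392 − 26.4197) = 0.036 × 20.9195 = 0.7531 W/m².

ΔF = 0.753 W/m²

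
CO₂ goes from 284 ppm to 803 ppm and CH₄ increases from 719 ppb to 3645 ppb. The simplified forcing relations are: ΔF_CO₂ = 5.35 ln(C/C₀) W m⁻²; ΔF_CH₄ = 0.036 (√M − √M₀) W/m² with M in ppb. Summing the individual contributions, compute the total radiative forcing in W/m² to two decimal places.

CO₂: 5.35 × ln(803/284) = 5.35 × ln(2.82746) = 5.35 × 1.03938 = 5.5607 W/m².
CH₄: 0.036 × (√3645 − √719) = 0.036 × (60.3738 − 26.8142) = 0.036 × 33.5596 = 1.2081 W/m².
Total ΔF = 5.5607 + 1.2081 = 6.7688 W/m².

ΔF = 6.77 W/m²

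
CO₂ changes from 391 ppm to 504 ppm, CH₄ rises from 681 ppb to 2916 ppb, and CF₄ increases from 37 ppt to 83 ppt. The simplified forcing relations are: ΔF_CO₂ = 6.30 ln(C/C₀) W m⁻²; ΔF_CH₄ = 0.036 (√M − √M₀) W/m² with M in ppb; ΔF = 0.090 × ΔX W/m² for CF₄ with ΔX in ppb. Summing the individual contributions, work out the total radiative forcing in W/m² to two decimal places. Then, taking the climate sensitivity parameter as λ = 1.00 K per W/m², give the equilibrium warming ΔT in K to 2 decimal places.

ΔF = 2.61 W/m²; ΔT = 2.61 K

CO₂: 6.30 × ln(504/391) = 6.30 × ln(1.28900) = 6.30 × 0.25387 = 1.5994 W/m².
CH₄: 0.036 × (√2916 − √681) = 0.036 × (54.0000 − 26.0960) = 0.036 × 27.9040 = 1.0045 W/m².
CF₄: Δ = 83 − 37 = 46 ppt = 0.046 ppb; ΔF = 0.090 × 0.046 = 0.0041 W/m².
Total ΔF = 1.5994 + 1.0045 + 0.0041 = 2.6080 W/m².
ΔT = λ ΔF = 1.00 × 2.61 = 2.6100 K.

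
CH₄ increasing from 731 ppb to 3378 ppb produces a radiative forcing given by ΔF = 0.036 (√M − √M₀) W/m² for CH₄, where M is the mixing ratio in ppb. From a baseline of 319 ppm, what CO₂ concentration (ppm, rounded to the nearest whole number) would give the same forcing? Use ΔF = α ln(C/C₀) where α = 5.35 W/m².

C ≈ 393 ppm

CH₄ forcing: 0.036 × (√3378 − √731) = 0.036 × (58.1206 − 27.0370) = 0.036 × 31.0836 = 1.11901 W/m².
Set 5.35 ln(C/319) = 1.11901: ln(C/319) = 1.11901/5.35 = 0.20916, so C = 319 × e^0.20916 = 319 × 1.23264 = 393.21 ppm.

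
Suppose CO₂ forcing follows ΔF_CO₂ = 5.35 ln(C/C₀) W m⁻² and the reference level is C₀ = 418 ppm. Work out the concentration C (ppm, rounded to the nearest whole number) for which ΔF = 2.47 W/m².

C ≈ 663 ppm

Set 5.35 ln(C/418) = 2.47, so ln(C/418) = 2.47/5.35 = 0.46168.
Then C/418 = e^0.46168 = 1.58674, giving C = 418 × 1.58674 = 663.26 ppm.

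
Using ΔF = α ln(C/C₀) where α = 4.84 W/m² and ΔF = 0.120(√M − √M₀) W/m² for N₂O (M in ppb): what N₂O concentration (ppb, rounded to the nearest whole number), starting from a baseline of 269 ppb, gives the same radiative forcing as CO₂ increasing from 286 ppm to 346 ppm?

M ≈ 580 ppb

CO₂ forcing: 4.84 × ln(346/286) = 4.84 × 0.190447 = 0.92176 W/m².
Set 0.120(√M − √269) = 0.92176: √M = 0.92176/0.120 + √269 = 7.6813 + 16.4012 = 24.0825.
M = (24.0825)² = 579.97 ppb.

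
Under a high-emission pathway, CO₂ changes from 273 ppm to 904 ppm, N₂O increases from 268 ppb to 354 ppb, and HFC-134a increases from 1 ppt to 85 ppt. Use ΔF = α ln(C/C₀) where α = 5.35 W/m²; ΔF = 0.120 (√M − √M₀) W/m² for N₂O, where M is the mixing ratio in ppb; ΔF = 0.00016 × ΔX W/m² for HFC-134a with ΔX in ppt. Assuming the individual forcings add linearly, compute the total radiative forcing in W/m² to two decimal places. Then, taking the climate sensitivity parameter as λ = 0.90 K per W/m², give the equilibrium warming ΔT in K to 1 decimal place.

CO₂: 5.35 × ln(904/273) = 5.35 × ln(3.31136) = 5.35 × 1.19736 = 6.4059 W/m².
N₂O: 0.120 × (√354 − √268) = 0.120 × (18.8149 − 16.3707) = 0.120 × 2.4442 = 0.2933 W/m².
HFC-134a: ΔF = 0.00016 × (85 − 1) = 0.00016 × 84 = 0.0134 W/m².
Total ΔF = 6.4059 + 0.2933 + 0.0134 = 6.7126 W/m².
ΔT = λ ΔF = 0.90 × 6.71 = 6.0390 K.

ΔF = 6.71 W/m²; ΔT = 6.0 K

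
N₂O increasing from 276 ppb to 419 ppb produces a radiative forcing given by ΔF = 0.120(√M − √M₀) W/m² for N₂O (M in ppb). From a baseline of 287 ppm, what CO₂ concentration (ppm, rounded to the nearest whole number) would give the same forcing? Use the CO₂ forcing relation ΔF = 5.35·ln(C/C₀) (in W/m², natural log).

N₂O forcing: 0.120 × (√419 − √276) = 0.120 × (20.4695 − 16.6132) = 0.120 × 3.8563 = 0.46276 W/m².
Set 5.35 ln(C/287) = 0.46276: ln(C/287) = 0.46276/5.35 = 0.08650, so C = 287 × e^0.08650 = 287 × 1.09035 = 312.93 ppm.

C ≈ 313 ppm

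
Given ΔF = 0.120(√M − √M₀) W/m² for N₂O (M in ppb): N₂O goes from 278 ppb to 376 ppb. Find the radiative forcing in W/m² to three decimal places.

ΔF = 0.326 W/m²

N₂O: 0.120 × (√376 − √278) = 0.120 × (19.3907 − 16.6733) = 0.120 × 2.7174 = 0.3261 W/m².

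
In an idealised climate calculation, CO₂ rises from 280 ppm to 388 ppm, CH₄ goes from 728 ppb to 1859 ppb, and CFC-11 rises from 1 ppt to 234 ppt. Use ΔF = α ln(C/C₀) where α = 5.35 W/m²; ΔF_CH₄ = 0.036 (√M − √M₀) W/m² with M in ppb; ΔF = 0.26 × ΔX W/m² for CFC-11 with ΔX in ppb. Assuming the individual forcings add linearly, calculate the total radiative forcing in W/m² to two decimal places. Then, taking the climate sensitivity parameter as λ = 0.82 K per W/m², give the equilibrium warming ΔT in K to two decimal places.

ΔF = 2.39 W/m²; ΔT = 1.96 K

CO₂: 5.35 × ln(388/280) = 5.35 × ln(1.38571) = 5.35 × 0.32621 = 1.7452 W/m².
CH₄: 0.036 × (√1859 − √728) = 0.036 × (43.1161 − 26.9815) = 0.036 × 16.1346 = 0.5808 W/m².
CFC-11: Δ = 234 − 1 = 233 ppt = 0.233 ppb; ΔF = 0.26 × 0.233 = 0.0606 W/m².
Total ΔF = 1.7452 + 0.5808 + 0.0606 = 2.3866 W/m².
ΔT = λ ΔF = 0.82 × 2.39 = 1.9598 K.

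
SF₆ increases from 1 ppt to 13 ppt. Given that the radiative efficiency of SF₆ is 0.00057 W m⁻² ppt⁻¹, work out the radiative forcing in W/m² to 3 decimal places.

SF₆: ΔF = 0.00057 × (13 − 1) = 0.00057 × 12 = 0.0068 W/m².

ΔF = 0.007 W/m²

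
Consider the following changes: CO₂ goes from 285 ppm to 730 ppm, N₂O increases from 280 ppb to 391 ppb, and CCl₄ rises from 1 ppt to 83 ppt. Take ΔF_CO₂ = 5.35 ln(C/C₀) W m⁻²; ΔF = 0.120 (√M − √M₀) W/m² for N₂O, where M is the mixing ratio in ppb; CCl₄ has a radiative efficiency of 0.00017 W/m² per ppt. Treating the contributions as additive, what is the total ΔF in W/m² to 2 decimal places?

ΔF = 5.41 W/m²

CO₂: 5.35 × ln(730/285) = 5.35 × ln(2.56140) = 5.35 × 0.94055 = 5.0319 W/m².
N₂O: 0.120 × (√391 − √280) = 0.120 × (19.7737 − 16.7332) = 0.120 × 3.0405 = 0.3649 W/m².
CCl₄: ΔF = 0.00017 × (83 − 1) = 0.00017 × 82 = 0.0139 W/m².
Total ΔF = 5.0319 + 0.3649 + 0.0139 = 5.4107 W/m².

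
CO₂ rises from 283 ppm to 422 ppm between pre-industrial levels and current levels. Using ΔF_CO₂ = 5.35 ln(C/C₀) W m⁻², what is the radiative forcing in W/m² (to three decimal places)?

CO₂: 5.35 × ln(422/283) = 5.35 × ln(1.49117) = 5.35 × 0.39956 = 2.1376 W/m².

ΔF = 2.138 W/m²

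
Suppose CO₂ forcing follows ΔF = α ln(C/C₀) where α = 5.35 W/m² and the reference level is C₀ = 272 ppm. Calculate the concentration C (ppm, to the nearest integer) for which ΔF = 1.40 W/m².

C ≈ 353 ppm

Set 5.35 ln(C/272) = 1.40, so ln(C/272) = 1.40/5.35 = 0.26168.
Then C/272 = e^0.26168 = 1.29911, giving C = 272 × 1.29911 = 353.36 ppm.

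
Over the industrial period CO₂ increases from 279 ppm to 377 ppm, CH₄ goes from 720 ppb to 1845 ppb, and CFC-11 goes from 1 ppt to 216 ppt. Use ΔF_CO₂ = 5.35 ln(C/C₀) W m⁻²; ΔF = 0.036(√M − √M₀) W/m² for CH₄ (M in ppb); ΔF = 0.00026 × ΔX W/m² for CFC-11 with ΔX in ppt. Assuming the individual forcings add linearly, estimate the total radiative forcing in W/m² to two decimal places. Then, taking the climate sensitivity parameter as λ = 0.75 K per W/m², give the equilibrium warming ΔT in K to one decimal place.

ΔF = 2.25 W/m²; ΔT = 1.7 K

CO₂: 5.35 × ln(377/279) = 5.35 × ln(1.35125) = 5.35 × 0.30103 = 1.6105 W/m².
CH₄: 0.036 × (√1845 − √720) = 0.036 × (42.9535 − 26.8328) = 0.036 × 16.1207 = 0.5803 W/m².
CFC-11: ΔF = 0.00026 × (216 − 1) = 0.00026 × 215 = 0.0559 W/m².
Total ΔF = 1.6105 + 0.5803 + 0.0559 = 2.2467 W/m².
ΔT = λ ΔF = 0.75 × 2.25 = 1.6875 K.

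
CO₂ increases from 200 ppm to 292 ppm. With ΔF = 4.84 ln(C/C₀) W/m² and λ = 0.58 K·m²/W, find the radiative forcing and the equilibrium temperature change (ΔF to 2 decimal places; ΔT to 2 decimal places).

CO₂: 4.84 × ln(292/200) = 4.84 × ln(1.46000) = 4.84 × 0.37844 = 1.8316 W/m².
ΔT = λ ΔF = 0.58 × 1.83 = 1.0614 K.

ΔF = 1.83 W/m²; ΔT = 1.06 K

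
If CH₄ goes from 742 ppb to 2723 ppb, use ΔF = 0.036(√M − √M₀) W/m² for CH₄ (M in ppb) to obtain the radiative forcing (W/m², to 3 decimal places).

CH₄: 0.036 × (√2723 − √742) = 0.036 × (52.1824 − 27.2397) = 0.036 × 24.9427 = 0.8979 W/m².

ΔF = 0.898 W/m²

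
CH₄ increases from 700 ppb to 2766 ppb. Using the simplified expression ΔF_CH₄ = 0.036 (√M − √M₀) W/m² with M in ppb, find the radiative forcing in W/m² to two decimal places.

ΔF = 0.94 W/m²

CH₄: 0.036 × (√2766 − √700) = 0.036 × (52.5928 − 26.4575) = 0.036 × 26.1353 = 0.9409 W/m².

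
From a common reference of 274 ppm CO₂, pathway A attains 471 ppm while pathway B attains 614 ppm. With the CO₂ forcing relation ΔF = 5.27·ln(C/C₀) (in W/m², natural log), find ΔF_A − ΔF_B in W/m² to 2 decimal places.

ΔF_A = 5.27 ln(471/274) = 5.27 × 0.54173 = 2.8549 W/m².
ΔF_B = 5.27 ln(614/274) = 5.27 × 0.80687 = 4.2522 W/m².
Difference: 2.8549 − 4.2522 = -1.3973 W/m².

ΔF_A − ΔF_B = -1.40 W/m²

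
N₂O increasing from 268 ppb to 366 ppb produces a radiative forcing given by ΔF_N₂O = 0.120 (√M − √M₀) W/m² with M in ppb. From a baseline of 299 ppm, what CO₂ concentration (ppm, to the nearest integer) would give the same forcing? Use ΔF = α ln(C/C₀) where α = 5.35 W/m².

C ≈ 318 ppm

N₂O forcing: 0.120 × (√366 − √268) = 0.120 × (19.1311 − 16.3707) = 0.120 × 2.7604 = 0.33125 W/m².
Set 5.35 ln(C/299) = 0.33125: ln(C/299) = 0.33125/5.35 = 0.06192, so C = 299 × e^0.06192 = 299 × 1.06388 = 318.10 ppm.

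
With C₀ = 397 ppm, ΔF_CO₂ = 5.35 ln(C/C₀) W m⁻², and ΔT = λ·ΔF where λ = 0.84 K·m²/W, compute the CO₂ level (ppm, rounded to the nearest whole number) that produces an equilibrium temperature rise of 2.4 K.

C ≈ 677 ppm

Required forcing: ΔF = ΔT/λ = 2.4/0.84 = 2.8571 W/m².
Then ln(C/397) = ΔF/5.35 = 2.8571/5.35 = 0.53404.
So C = 397 × e^0.53404 = 397 × 1.70581 = 677.21 ppm.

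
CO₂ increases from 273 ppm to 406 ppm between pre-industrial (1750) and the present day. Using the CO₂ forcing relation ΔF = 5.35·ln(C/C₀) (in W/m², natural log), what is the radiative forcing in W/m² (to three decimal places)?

CO₂: 5.35 × ln(406/273) = 5.35 × ln(1.48718) = 5.35 × 0.39688 = 2.1233 W/m².

ΔF = 2.123 W/m²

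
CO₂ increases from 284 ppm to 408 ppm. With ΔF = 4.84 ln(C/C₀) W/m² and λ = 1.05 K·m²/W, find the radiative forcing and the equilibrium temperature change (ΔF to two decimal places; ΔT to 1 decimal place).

ΔF = 1.75 W/m²; ΔT = 1.8 K

CO₂: 4.84 × ln(408/284) = 4.84 × ln(1.43662) = 4.84 × 0.36229 = 1.7535 W/m².
ΔT = λ ΔF = 1.05 × 1.75 = 1.8375 K.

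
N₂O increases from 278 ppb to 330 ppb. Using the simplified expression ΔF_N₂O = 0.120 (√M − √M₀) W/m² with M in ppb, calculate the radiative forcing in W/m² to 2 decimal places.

N₂O: 0.120 × (√330 − √278) = 0.120 × (18.1659 − 16.6733) = 0.120 × 1.4926 = 0.1791 W/m².

ΔF = 0.18 W/m²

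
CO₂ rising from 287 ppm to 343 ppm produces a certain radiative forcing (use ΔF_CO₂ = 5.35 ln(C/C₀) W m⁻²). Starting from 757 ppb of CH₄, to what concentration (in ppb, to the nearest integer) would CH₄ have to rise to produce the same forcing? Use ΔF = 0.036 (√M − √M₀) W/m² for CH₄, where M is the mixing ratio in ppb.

CO₂ forcing: 5.35 × ln(343/287) = 5.35 × 0.178248 = 0.95363 W/m².
Set 0.036(√M − √757) = 0.95363: √M = 0.95363/0.036 + √757 = 26.4897 + 27.5136 = 54.0033.
M = (54.0033)² = 2916.36 ppb.

M ≈ 2916 ppb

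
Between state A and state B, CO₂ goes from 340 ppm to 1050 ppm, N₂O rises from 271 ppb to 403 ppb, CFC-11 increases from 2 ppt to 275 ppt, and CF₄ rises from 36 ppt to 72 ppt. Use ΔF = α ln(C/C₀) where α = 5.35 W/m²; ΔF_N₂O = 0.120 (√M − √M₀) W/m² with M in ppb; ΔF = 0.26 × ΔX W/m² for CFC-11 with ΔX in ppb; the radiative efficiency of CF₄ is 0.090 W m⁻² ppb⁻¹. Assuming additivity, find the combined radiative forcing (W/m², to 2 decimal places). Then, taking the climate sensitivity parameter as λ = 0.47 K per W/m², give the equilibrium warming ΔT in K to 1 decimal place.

CO₂: 5.35 × ln(1050/340) = 5.35 × ln(3.08824) = 5.35 × 1.12760 = 6.0327 W/m².
N₂O: 0.120 × (√403 − √271) = 0.120 × (20.0749 − 16.4621) = 0.120 × 3.6128 = 0.4335 W/m².
CFC-11: Δ = 275 − 2 = 273 ppt = 0.273 ppb; ΔF = 0.26 × 0.273 = 0.0710 W/m².
CF₄: Δ = 72 − 36 = 36 ppt = 0.036 ppb; ΔF = 0.090 × 0.036 = 0.0032 W/m².
Total ΔF = 6.0327 + 0.4335 + 0.0710 + 0.0032 = 6.5404 W/m².
ΔT = λ ΔF = 0.47 × 6.54 = 3.0738 K.

ΔF = 6.54 W/m²; ΔT = 3.1 K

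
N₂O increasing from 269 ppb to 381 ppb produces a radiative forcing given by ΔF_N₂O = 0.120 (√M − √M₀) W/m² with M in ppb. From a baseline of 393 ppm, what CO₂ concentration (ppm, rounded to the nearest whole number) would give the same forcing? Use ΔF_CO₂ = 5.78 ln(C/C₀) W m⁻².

N₂O forcing: 0.120 × (√381 − √269) = 0.120 × (19.5192 − 16.4012) = 0.120 × 3.1180 = 0.37416 W/m².
Set 5.78 ln(C/393) = 0.37416: ln(C/393) = 0.37416/5.78 = 0.06473, so C = 393 × e^0.06473 = 393 × 1.06687 = 419.28 ppm.

C ≈ 419 ppm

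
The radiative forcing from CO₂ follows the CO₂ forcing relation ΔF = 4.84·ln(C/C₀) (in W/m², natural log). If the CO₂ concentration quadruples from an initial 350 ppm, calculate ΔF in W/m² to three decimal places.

ΔF = 6.710 W/m²

ΔF = 4.84 × ln(4) = 4.84 × 1.38629 = 6.7096 W/m².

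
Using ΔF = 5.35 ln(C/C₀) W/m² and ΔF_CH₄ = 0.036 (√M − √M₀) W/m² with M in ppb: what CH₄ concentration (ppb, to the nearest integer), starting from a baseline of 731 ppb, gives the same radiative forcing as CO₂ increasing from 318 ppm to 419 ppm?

M ≈ 4628 ppb

CO₂ forcing: 5.35 × ln(419/318) = 5.35 × 0.275820 = 1.47564 W/m².
Set 0.036(√M − √731) = 1.47564: √M = 1.47564/0.036 + √731 = 40.9900 + 27.0370 = 68.0270.
M = (68.0270)² = 4627.67 ppb.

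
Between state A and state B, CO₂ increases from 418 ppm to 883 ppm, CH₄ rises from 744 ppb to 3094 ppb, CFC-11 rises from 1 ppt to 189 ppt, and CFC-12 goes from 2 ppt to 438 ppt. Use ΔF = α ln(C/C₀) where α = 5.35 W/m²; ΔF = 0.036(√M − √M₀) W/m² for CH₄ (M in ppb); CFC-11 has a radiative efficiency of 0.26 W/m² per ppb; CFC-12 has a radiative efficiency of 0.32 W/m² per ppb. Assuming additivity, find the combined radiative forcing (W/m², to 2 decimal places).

CO₂: 5.35 × ln(883/418) = 5.35 × ln(2.11244) = 5.35 × 0.74784 = 4.0009 W/m².
CH₄: 0.036 × (√3094 − √744) = 0.036 × (55.6237 − 27.2764) = 0.036 × 28.3473 = 1.0205 W/m².
CFC-11: Δ = 189 − 1 = 188 ppt = 0.188 ppb; ΔF = 0.26 × 0.188 = 0.0489 W/m².
CFC-12: Δ = 438 − 2 = 436 ppt = 0.436 ppb; ΔF = 0.32 × 0.436 = 0.1395 W/m².
Total ΔF = 4.0009 + 1.0205 + 0.0489 + 0.1395 = 5.2098 W/m².

ΔF = 5.21 W/m²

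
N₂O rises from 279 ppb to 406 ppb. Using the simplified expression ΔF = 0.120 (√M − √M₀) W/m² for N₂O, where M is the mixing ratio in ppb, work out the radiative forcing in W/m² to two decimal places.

N₂O: 0.120 × (√406 − √279) = 0.120 × (20.1494 − 16.7033) = 0.120 × 3.4461 = 0.4135 W/m².

ΔF = 0.41 W/m²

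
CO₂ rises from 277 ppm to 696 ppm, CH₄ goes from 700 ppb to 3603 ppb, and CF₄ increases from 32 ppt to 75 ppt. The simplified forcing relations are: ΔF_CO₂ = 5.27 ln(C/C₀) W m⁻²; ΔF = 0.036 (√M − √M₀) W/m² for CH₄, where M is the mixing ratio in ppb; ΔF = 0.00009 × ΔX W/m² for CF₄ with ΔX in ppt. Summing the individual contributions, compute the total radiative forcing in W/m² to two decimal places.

CO₂: 5.27 × ln(696/277) = 5.27 × ln(2.51264) = 5.27 × 0.92133 = 4.8554 W/m².
CH₄: 0.036 × (√3603 − √700) = 0.036 × (60.0250 − 26.4575) = 0.036 × 33.5675 = 1.2084 W/m².
CF₄: ΔF = 0.00009 × (75 − 32) = 0.00009 × 43 = 0.0039 W/m².
Total ΔF = 4.8554 + 1.2084 + 0.0039 = 6.0677 W/m².

ΔF = 6.07 W/m²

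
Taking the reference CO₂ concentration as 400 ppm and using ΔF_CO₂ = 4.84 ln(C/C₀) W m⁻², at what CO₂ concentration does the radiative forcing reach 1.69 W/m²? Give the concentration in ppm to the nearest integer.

Set 4.84 ln(C/400) = 1.69, so ln(C/400) = 1.69/4.84 = 0.34917.
Then C/400 = e^0.34917 = 1.41789, giving C = 400 × 1.41789 = 567.16 ppm.

C ≈ 567 ppm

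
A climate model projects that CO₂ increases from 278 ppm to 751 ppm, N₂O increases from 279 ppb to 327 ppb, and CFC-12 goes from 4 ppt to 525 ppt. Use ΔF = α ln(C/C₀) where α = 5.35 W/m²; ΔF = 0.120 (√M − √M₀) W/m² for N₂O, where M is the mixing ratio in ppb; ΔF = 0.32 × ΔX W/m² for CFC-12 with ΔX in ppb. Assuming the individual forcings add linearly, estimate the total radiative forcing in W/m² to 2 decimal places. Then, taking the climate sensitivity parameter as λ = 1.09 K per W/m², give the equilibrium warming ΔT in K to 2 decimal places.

CO₂: 5.35 × ln(751/278) = 5.35 × ln(2.70144) = 5.35 × 0.99378 = 5.3167 W/m².
N₂O: 0.120 × (√327 − √279) = 0.120 × (18.0831 − 16.7033) = 0.120 × 1.3798 = 0.1656 W/m².
CFC-12: Δ = 525 − 4 = 521 ppt = 0.521 ppb; ΔF = 0.32 × 0.521 = 0.1667 W/m².
Total ΔF = 5.3167 + 0.1656 + 0.1667 = 5.6490 W/m².
ΔT = λ ΔF = 1.09 × 5.65 = 6.1585 K.

ΔF = 5.65 W/m²; ΔT = 6.16 K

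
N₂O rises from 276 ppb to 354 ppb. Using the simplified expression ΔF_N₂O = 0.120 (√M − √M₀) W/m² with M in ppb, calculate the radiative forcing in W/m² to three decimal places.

ΔF = 0.264 W/m²

N₂O: 0.120 × (√354 − √276) = 0.120 × (18.8149 − 16.6132) = 0.120 × 2.2017 = 0.2642 W/m².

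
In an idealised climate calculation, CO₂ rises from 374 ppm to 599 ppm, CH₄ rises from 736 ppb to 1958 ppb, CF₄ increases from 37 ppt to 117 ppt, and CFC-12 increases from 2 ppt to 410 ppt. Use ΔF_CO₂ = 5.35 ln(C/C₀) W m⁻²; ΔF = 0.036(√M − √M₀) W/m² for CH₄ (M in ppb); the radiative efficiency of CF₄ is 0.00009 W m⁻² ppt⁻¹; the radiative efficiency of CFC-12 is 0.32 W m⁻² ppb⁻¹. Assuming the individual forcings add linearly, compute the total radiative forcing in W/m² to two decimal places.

ΔF = 3.27 W/m²

CO₂: 5.35 × ln(599/374) = 5.35 × ln(1.60160) = 5.35 × 0.47100 = 2.5199 W/m².
CH₄: 0.036 × (√1958 − √736) = 0.036 × (44.2493 − 27.1293) = 0.036 × 17.1200 = 0.6163 W/m².
CF₄: ΔF = 0.00009 × (117 − 37) = 0.00009 × 80 = 0.0072 W/m².
CFC-12: Δ = 410 − 2 = 408 ppt = 0.408 ppb; ΔF = 0.32 × 0.408 = 0.1306 W/m².
Total ΔF = 2.5199 + 0.6163 + 0.0072 + 0.1306 = 3.2740 W/m².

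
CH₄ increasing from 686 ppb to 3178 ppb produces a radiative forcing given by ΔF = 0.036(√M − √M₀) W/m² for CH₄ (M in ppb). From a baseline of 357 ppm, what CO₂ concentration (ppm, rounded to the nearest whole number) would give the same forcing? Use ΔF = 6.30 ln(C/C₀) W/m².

C ≈ 424 ppm

CH₄ forcing: 0.036 × (√3178 − √686) = 0.036 × (56.3738 − 26.1916) = 0.036 × 30.1822 = 1.08656 W/m².
Set 6.30 ln(C/357) = 1.08656: ln(C/357) = 1.08656/6.30 = 0.17247, so C = 357 × e^0.17247 = 357 × 1.18824 = 424.20 ppm.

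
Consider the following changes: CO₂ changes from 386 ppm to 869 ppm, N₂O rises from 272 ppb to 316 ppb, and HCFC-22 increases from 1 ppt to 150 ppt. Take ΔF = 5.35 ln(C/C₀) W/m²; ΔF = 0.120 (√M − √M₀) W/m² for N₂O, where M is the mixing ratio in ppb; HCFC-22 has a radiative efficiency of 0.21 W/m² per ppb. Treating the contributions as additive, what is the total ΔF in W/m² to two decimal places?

CO₂: 5.35 × ln(869/386) = 5.35 × ln(2.25130) = 5.35 × 0.81151 = 4.3416 W/m².
N₂O: 0.120 × (√316 − √272) = 0.120 × (17.7764 − 16.4924) = 0.120 × 1.2840 = 0.1541 W/m².
HCFC-22: Δ = 150 − 1 = 149 ppt = 0.149 ppb; ΔF = 0.21 × 0.149 = 0.0313 W/m².
Total ΔF = 4.3416 + 0.1541 + 0.0313 = 4.5270 W/m².

ΔF = 4.53 W/m²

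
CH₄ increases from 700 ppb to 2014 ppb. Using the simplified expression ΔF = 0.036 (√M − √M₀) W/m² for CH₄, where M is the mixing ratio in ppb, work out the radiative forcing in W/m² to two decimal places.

ΔF = 0.66 W/m²

CH₄: 0.036 × (√2014 − √700) = 0.036 × (44.8776 − 26.4575) = 0.036 × 18.4201 = 0.6631 W/m².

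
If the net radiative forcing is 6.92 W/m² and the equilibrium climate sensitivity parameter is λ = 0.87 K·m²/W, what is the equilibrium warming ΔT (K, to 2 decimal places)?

ΔT = 6.02 K

ΔT = λ ΔF = 0.87 × 6.92 = 6.0204 K.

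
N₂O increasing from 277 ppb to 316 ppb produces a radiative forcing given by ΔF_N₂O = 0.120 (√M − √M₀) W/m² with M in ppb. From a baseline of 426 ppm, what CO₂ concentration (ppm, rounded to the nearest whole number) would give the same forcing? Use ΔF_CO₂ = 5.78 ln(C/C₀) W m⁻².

N₂O forcing: 0.120 × (√316 − √277) = 0.120 × (17.7764 − 16.6433) = 0.120 × 1.1331 = 0.13597 W/m².
Set 5.78 ln(C/426) = 0.13597: ln(C/426) = 0.13597/5.78 = 0.02352, so C = 426 × e^0.02352 = 426 × 1.02380 = 436.14 ppm.

C ≈ 436 ppm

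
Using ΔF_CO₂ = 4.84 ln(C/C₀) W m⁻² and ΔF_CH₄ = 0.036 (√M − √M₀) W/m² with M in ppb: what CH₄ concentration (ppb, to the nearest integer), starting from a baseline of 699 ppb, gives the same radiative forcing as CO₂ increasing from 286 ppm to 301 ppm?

M ≈ 1110 ppb

CO₂ forcing: 4.84 × ln(301/286) = 4.84 × 0.051118 = 0.24741 W/m².
Set 0.036(√M − √699) = 0.24741: √M = 0.24741/0.036 + √699 = 6.8725 + 26.4386 = 33.3111.
M = (33.3111)² = 1109.63 ppb.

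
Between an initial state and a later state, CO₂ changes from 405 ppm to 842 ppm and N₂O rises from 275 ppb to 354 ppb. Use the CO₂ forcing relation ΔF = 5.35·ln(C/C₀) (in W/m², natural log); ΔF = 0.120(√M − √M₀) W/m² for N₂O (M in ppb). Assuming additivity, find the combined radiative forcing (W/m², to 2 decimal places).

CO₂: 5.35 × ln(842/405) = 5.35 × ln(2.07901) = 5.35 × 0.73189 = 3.9156 W/m².
N₂O: 0.120 × (√354 − √275) = 0.120 × (18.8149 − 16.5831) = 0.120 × 2.2318 = 0.2678 W/m².
Total ΔF = 3.9156 + 0.2678 = 4.1834 W/m².

ΔF = 4.18 W/m²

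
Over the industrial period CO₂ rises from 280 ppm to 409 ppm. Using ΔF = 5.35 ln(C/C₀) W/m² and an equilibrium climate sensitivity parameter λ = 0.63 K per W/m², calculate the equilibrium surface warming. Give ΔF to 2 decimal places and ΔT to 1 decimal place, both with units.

ΔF = 2.03 W/m²; ΔT = 1.3 K

CO₂: 5.35 × ln(409/280) = 5.35 × ln(1.46071) = 5.35 × 0.37892 = 2.0272 W/m².
ΔT = λ ΔF = 0.63 × 2.03 = 1.2789 K.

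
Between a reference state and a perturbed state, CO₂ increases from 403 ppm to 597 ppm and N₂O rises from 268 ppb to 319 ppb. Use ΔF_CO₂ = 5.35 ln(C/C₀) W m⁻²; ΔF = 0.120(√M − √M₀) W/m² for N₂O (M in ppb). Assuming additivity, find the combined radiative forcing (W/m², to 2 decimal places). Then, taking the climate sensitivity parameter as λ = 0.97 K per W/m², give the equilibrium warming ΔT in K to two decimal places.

CO₂: 5.35 × ln(597/403) = 5.35 × ln(1.48139) = 5.35 × 0.39298 = 2.1024 W/m².
N₂O: 0.120 × (√319 − √268) = 0.120 × (17.8606 − 16.3707) = 0.120 × 1.4899 = 0.1788 W/m².
Total ΔF = 2.1024 + 0.1788 = 2.2812 W/m².
ΔT = λ ΔF = 0.97 × 2.28 = 2.2116 K.

ΔF = 2.28 W/m²; ΔT = 2.21 K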